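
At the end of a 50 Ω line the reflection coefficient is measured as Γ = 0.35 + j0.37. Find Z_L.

Z_L = Z_0·(1 + Γ)/(1 − Γ) = 50·(1.35 + j0.37)/(0.65 − j0.37)

Z_L ≈ 66.2 + j66.1 Ω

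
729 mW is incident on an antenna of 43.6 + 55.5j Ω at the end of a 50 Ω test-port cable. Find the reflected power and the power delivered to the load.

|Γ| = |(-6.4 + j55.5)/(93.6 + j55.5)| = 0.513
|Γ|² = 0.264
P_refl = |Γ|²·P_inc = 192 mW, P_del = (1 − |Γ|²)·P_inc = 537 mW

P_reflected ≈ 192 mW; P_delivered ≈ 537 mW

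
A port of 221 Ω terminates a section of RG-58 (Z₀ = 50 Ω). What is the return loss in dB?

RL ≈ 4 dB

Γ = (221 − 50)/(221 + 50) = 0.631
RL = −20·log₁₀|Γ| = −20·log₁₀(0.631)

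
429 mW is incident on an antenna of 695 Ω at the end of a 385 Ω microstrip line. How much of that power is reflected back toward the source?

Γ = (695 − 385)/(695 + 385) = 0.287
|Γ|² = 0.0824
P_refl = |Γ|²·P_inc = 35.3 mW, P_del = (1 − |Γ|²)·P_inc = 394 mW

P_reflected ≈ 35.3 mW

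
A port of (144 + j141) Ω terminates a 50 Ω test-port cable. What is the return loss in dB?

Γ = (94 + j141)/(194 + j141), |Γ| = 0.707
RL = −20·log₁₀|Γ| = −20·log₁₀(0.707)

RL ≈ 3.02 dB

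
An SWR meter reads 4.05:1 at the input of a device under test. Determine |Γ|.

|Γ| ≈ 0.604

|Γ| = (S − 1)/(S + 1) = (4.05 − 1)/(4.05 + 1) = 3.05/5.05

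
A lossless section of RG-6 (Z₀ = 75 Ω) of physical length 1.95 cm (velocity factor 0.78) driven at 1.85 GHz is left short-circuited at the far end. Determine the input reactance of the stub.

X_in ≈ 109 Ω (inductive)

λ = v/f = 0.78·c / 1.85 GHz = 0.126 m
βl = 2π·l/λ = 2π × 0.154 = 55.5°
tan(βl) = 1.46
For a short-circuited stub, Z_in = jZ_0·tan(βl)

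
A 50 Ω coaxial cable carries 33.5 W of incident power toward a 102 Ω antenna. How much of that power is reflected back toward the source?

Γ = (102 − 50)/(102 + 50) = 0.342
|Γ|² = 0.117
P_refl = |Γ|²·P_inc = 3.92 W, P_del = (1 − |Γ|²)·P_inc = 29.6 W

P_reflected ≈ 3.92 W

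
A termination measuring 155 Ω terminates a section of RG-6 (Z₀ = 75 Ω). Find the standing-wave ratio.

VSWR ≈ 2.07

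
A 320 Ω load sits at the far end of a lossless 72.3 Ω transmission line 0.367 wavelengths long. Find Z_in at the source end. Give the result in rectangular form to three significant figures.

Z_in ≈ 28.5 + j59.6 Ω

βl = 2π × 0.367 = 132°
tan(βl) = tan(132°) = -1.11
Z_in = Z_0·(Z_L + jZ_0·tanβl)/(Z_0 + jZ_L·tanβl)
     = 72.3·(320 − j80)/(72.3 − j354)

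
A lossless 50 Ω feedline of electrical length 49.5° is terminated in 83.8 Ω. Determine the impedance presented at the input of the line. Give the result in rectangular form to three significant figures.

Z_in ≈ 41 − j21.8 Ω

tan(βl) = tan(49.5°) = 1.17
Z_in = Z_0·(Z_L + jZ_0·tanβl)/(Z_0 + jZ_L·tanβl)
     = 50·(83.8 + j58.5)/(50 + j98.1)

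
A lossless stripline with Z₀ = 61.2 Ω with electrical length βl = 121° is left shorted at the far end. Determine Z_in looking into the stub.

tan(βl) = -1.66
For a shorted stub, Z_in = jZ_0·tan(βl)

Z_in ≈ −j102 Ω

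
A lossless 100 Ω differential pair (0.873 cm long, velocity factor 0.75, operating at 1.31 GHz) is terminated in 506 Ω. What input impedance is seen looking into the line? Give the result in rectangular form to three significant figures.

Z_in ≈ 148 − j214 Ω

λ = v/f = 0.75·c / 1.31 GHz = 0.172 m
βl = 2π·l/λ = 2π × 0.0508 = 18.3°
tan(βl) = tan(18.3°) = 0.331
Z_in = Z_0·(Z_L + jZ_0·tanβl)/(Z_0 + jZ_L·tanβl)
     = 100·(506 + j33.1)/(100 + j167)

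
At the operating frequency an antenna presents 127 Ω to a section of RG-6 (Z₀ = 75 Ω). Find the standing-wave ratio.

For a purely resistive load, VSWR = R_L/Z_0 or Z_0/R_L (whichever > 1) = 127/75

VSWR ≈ 1.69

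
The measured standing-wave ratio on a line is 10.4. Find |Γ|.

|Γ| ≈ 0.825

|Γ| = (S − 1)/(S + 1) = (10.4 − 1)/(10.4 + 1) = 9.4/11.4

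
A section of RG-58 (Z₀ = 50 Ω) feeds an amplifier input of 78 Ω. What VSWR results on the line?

VSWR ≈ 1.56

For a purely resistive load, VSWR = R_L/Z_0 or Z_0/R_L (whichever > 1) = 78/50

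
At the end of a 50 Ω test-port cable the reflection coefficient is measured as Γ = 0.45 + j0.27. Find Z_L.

Z_L ≈ 96.5 + j71.9 Ω

Z_L = Z_0·(1 + Γ)/(1 − Γ) = 50·(1.45 + j0.27)/(0.55 − j0.27)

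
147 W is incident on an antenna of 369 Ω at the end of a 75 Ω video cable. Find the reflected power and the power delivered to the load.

Γ = (369 − 75)/(369 + 75) = 0.662
|Γ|² = 0.438
P_refl = |Γ|²·P_inc = 64.5 W, P_del = (1 − |Γ|²)·P_inc = 82.5 W

P_reflected ≈ 64.5 W; P_delivered ≈ 82.5 W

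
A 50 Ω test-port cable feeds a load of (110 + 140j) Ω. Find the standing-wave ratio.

Γ = (Z_L − Z_0)/(Z_L + Z_0) = (60 + j140)/(160 + j140)
|Γ| = 152/213 = 0.716
VSWR = (1 + |Γ|)/(1 − |Γ|) = 1.72/0.284

VSWR ≈ 6.05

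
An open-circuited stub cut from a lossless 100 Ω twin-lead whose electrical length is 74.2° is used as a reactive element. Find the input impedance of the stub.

Z_in ≈ −j28.3 Ω

tan(βl) = 3.53
For an open-circuited stub, Z_in = −jZ_0·cot(βl) = −jZ_0/tan(βl)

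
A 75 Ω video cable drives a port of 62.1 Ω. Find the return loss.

RL ≈ 20.5 dB

Γ = (62.1 − 75)/(62.1 + 75) = -0.0941
RL = −20·log₁₀|Γ| = −20·log₁₀(0.0941)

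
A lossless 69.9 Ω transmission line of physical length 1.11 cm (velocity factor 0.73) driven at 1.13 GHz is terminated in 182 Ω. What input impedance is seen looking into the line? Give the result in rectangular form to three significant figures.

λ = v/f = 0.73·c / 1.13 GHz = 0.194 m
βl = 2π·l/λ = 2π × 0.0573 = 20.6°
tan(βl) = tan(20.6°) = 0.376
Z_in = Z_0·(Z_L + jZ_0·tanβl)/(Z_0 + jZ_L·tanβl)
     = 69.9·(182 + j26.3)/(69.9 + j68.5)

Z_in ≈ 106 − j77.6 Ω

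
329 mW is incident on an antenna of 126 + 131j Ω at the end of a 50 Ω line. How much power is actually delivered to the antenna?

P_delivered ≈ 172 mW

|Γ| = |(76 + j131)/(176 + j131)| = 0.69
|Γ|² = 0.476
P_refl = |Γ|²·P_inc = 157 mW, P_del = (1 − |Γ|²)·P_inc = 172 mW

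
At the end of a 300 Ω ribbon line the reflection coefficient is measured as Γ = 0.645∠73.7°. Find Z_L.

Z_L ≈ 166 + j352 Ω

Z_L = Z_0·(1 + Γ)/(1 − Γ) = 300·(1.18 + j0.619)/(0.819 − j0.619)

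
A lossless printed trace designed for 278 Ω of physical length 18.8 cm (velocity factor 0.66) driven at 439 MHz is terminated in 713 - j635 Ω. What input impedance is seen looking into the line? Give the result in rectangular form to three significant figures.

Z_in ≈ 416 + j572 Ω

λ = v/f = 0.66·c / 439 MHz = 0.451 m
βl = 2π·l/λ = 2π × 0.417 = 150°
tan(βl) = tan(150°) = -0.576
Z_in = Z_0·(Z_L + jZ_0·tanβl)/(Z_0 + jZ_L·tanβl)
     = 278·(713 − j795)/(-87.8 − j411)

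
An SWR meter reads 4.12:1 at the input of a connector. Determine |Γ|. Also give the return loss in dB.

|Γ| ≈ 0.609; return loss ≈ 4.3 dB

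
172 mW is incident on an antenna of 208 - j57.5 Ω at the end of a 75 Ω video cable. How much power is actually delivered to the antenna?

|Γ| = |(133 − j57.5)/(283 − j57.5)| = 0.502
|Γ|² = 0.252
P_refl = |Γ|²·P_inc = 43.3 mW, P_del = (1 − |Γ|²)·P_inc = 129 mW

P_delivered ≈ 129 mW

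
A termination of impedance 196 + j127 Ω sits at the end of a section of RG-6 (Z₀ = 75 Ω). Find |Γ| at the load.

|Γ| ≈ 0.586

Γ = (Z_L − Z_0)/(Z_L + Z_0) = (121 + j127)/(271 + j127)
|Γ| = 175/299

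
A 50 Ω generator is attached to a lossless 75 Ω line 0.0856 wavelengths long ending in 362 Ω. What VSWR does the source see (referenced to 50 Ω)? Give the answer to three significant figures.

VSWR ≈ 6.21

βl = 2π × 0.0856 = 30.8°
tan(βl) = 0.596
Z_in = Z_0·(Z_L + jZ_0·tanβl)/(Z_0 + jZ_L·tanβl) = 52.8 − j107 Ω
Γ_s = (Z_in − Z_s)/(Z_in + Z_s) = (2.84 − j107)/(103 − j107), |Γ_s| = 0.722
VSWR = (1 + |Γ_s|)/(1 − |Γ_s|)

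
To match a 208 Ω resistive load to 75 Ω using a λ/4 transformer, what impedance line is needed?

Z_qwt ≈ 125 Ω

Z_qwt = √(Z_0·R_L) = √(75 × 208) = √15600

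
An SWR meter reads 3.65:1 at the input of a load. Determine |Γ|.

|Γ| ≈ 0.57

|Γ| = (S − 1)/(S + 1) = (3.65 − 1)/(3.65 + 1) = 2.65/4.65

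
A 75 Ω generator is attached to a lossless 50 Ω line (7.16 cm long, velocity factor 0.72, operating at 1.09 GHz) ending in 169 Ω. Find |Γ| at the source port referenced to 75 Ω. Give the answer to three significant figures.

λ = v/f = 0.72·c / 1.09 GHz = 0.198 m
βl = 2π·l/λ = 2π × 0.361 = 130°
tan(βl) = -1.19
Z_in = Z_0·(Z_L + jZ_0·tanβl)/(Z_0 + jZ_L·tanβl) = 23.8 + j36.1 Ω
Γ_s = (Z_in − Z_s)/(Z_in + Z_s) = (-51.2 + j36.1)/(98.8 + j36.1), |Γ_s| = 0.596

|Γ| ≈ 0.596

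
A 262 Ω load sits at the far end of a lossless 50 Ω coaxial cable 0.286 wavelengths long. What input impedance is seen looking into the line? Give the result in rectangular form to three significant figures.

βl = 2π × 0.286 = 103°
tan(βl) = tan(103°) = -4.35
Z_in = Z_0·(Z_L + jZ_0·tanβl)/(Z_0 + jZ_L·tanβl)
     = 50·(262 − j217)/(50 − j1140)

Z_in ≈ 10 + j11.1 Ω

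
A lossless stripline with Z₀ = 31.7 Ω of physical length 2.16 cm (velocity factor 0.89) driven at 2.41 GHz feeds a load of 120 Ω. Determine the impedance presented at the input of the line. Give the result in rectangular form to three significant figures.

λ = v/f = 0.89·c / 2.41 GHz = 0.111 m
βl = 2π·l/λ = 2π × 0.195 = 70.2°
tan(βl) = tan(70.2°) = 2.78
Z_in = Z_0·(Z_L + jZ_0·tanβl)/(Z_0 + jZ_L·tanβl)
     = 31.7·(120 + j88)/(31.7 + j333)

Z_in ≈ 9.38 − j10.5 Ω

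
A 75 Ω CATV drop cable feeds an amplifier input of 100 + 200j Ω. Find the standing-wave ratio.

VSWR ≈ 7.28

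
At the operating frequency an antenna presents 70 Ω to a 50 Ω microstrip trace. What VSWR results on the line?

Γ = (70 − 50)/(70 + 50) = 0.167
VSWR = (1 + 0.167)/(1 − 0.167)

VSWR ≈ 1.4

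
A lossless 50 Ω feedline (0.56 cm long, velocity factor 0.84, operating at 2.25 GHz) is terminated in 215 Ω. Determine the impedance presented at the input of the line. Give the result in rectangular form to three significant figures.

λ = v/f = 0.84·c / 2.25 GHz = 0.112 m
βl = 2π·l/λ = 2π × 0.05 = 18°
tan(βl) = tan(18°) = 0.325
Z_in = Z_0·(Z_L + jZ_0·tanβl)/(Z_0 + jZ_L·tanβl)
     = 50·(215 + j16.2)/(50 + j69.9)

Z_in ≈ 80.5 − j96.3 Ω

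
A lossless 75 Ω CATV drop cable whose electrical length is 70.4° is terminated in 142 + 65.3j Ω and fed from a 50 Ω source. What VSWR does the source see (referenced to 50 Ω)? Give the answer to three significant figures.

VSWR ≈ 2.29

tan(βl) = 2.81
Z_in = Z_0·(Z_L + jZ_0·tanβl)/(Z_0 + jZ_L·tanβl) = 41.6 − j38 Ω
Γ_s = (Z_in − Z_s)/(Z_in + Z_s) = (-8.43 − j38)/(91.6 − j38), |Γ_s| = 0.393
VSWR = (1 + |Γ_s|)/(1 − |Γ_s|)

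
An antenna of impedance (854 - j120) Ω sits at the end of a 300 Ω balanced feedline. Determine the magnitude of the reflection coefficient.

|Γ| ≈ 0.489

Γ = (Z_L − Z_0)/(Z_L + Z_0) = (554 − j120)/(1154 − j120)
|Γ| = 567/1160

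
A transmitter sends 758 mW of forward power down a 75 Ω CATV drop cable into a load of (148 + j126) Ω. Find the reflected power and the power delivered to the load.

P_reflected ≈ 245 mW; P_delivered ≈ 513 mW

|Γ| = |(73 + j126)/(223 + j126)| = 0.569
|Γ|² = 0.323
P_refl = |Γ|²·P_inc = 245 mW, P_del = (1 − |Γ|²)·P_inc = 513 mW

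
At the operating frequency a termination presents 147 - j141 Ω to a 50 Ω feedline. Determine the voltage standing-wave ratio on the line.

VSWR ≈ 5.81

Γ = (Z_L − Z_0)/(Z_L + Z_0) = (97 − j141)/(197 − j141)
|Γ| = 171/242 = 0.706
VSWR = (1 + |Γ|)/(1 − |Γ|) = 1.71/0.294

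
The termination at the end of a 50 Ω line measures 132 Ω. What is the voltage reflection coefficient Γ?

Γ = (Z_L − Z_0)/(Z_L + Z_0) = (132 − 50)/(132 + 50) = 82/182

Γ = 0.451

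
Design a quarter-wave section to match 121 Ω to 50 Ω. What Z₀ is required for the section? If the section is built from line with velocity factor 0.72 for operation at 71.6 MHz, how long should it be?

Z_qwt ≈ 77.8 Ω; length ≈ 75.4 cm

Z_qwt = √(Z_0·R_L) = √(50 × 121) = √6050
λ = 0.72·c/f = 3.02 m, so l = λ/4 = 0.754 m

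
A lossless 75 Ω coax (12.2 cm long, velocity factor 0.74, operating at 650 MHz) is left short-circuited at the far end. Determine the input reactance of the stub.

X_in ≈ -94 Ω (capacitive)

λ = v/f = 0.74·c / 650 MHz = 0.342 m
βl = 2π·l/λ = 2π × 0.357 = 129°
tan(βl) = -1.25
For a short-circuited stub, Z_in = jZ_0·tan(βl)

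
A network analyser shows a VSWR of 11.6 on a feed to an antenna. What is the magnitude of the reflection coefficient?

|Γ| ≈ 0.841

|Γ| = (S − 1)/(S + 1) = (11.6 − 1)/(11.6 + 1) = 10.6/12.6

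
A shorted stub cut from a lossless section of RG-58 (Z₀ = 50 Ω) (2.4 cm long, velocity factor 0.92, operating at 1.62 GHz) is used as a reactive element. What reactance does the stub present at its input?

X_in ≈ 61.1 Ω (inductive)

λ = v/f = 0.92·c / 1.62 GHz = 0.17 m
βl = 2π·l/λ = 2π × 0.141 = 50.7°
tan(βl) = 1.22
For a shorted stub, Z_in = jZ_0·tan(βl)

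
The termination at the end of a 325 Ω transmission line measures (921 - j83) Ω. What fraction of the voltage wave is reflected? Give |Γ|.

Γ = (Z_L − Z_0)/(Z_L + Z_0) = (596 − j83)/(1246 − j83)
|Γ| = 602/1250

|Γ| ≈ 0.482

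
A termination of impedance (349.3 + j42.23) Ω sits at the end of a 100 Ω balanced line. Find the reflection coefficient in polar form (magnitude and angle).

Γ ≈ 0.56 ∠ 4.24°

Γ = (Z_L − Z_0)/(Z_L + Z_0) = (249.3 + j42.23)/(449.3 + j42.23)
|Γ| = 253/451 = 0.56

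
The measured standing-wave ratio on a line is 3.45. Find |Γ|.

|Γ| ≈ 0.551

|Γ| = (S − 1)/(S + 1) = (3.45 − 1)/(3.45 + 1) = 2.45/4.45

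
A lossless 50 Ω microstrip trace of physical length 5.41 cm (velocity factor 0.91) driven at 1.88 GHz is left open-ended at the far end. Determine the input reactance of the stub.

λ = v/f = 0.91·c / 1.88 GHz = 0.145 m
βl = 2π·l/λ = 2π × 0.373 = 134°
tan(βl) = -1.03
For an open-ended stub, Z_in = −jZ_0·cot(βl) = −jZ_0/tan(βl)

X_in ≈ 48.5 Ω (inductive)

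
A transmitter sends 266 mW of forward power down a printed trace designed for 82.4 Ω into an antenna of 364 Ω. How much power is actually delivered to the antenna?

P_delivered ≈ 160 mW

Γ = (364 − 82.4)/(364 + 82.4) = 0.631
|Γ|² = 0.398
P_refl = |Γ|²·P_inc = 106 mW, P_del = (1 − |Γ|²)·P_inc = 160 mW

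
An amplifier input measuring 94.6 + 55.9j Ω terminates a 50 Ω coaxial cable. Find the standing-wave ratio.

Γ = (Z_L − Z_0)/(Z_L + Z_0) = (44.6 + j55.9)/(144.6 + j55.9)
|Γ| = 71.5/155 = 0.461
VSWR = (1 + |Γ|)/(1 − |Γ|) = 1.46/0.539

VSWR ≈ 2.71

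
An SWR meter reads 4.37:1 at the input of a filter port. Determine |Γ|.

|Γ| ≈ 0.628

|Γ| = (S − 1)/(S + 1) = (4.37 − 1)/(4.37 + 1) = 3.37/5.37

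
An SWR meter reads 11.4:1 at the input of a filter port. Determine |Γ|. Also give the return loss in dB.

|Γ| ≈ 0.839; return loss ≈ 1.53 dB

|Γ| = (S − 1)/(S + 1) = (11.4 − 1)/(11.4 + 1) = 10.4/12.4
RL = −20·log₁₀|Γ| = −20·log₁₀(0.839)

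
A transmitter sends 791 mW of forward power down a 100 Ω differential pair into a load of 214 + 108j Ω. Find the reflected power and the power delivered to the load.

|Γ| = |(114 + j108)/(314 + j108)| = 0.473
|Γ|² = 0.224
P_refl = |Γ|²·P_inc = 177 mW, P_del = (1 − |Γ|²)·P_inc = 614 mW

P_reflected ≈ 177 mW; P_delivered ≈ 614 mW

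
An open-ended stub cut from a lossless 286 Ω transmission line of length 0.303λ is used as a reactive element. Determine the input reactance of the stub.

βl = 2π × 0.303 = 109°
tan(βl) = -2.89
For an open-ended stub, Z_in = −jZ_0·cot(βl) = −jZ_0/tan(βl)

X_in ≈ 98.9 Ω (inductive)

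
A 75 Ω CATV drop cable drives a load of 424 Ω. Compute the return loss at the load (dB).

RL ≈ 3.11 dB

Γ = (424 − 75)/(424 + 75) = 0.699
RL = −20·log₁₀|Γ| = −20·log₁₀(0.699)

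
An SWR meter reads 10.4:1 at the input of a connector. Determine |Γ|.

|Γ| ≈ 0.825

|Γ| = (S − 1)/(S + 1) = (10.4 − 1)/(10.4 + 1) = 9.4/11.4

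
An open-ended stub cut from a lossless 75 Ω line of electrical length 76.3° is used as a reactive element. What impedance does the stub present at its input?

tan(βl) = 4.1
For an open-ended stub, Z_in = −jZ_0·cot(βl) = −jZ_0/tan(βl)

Z_in ≈ −j18.3 Ω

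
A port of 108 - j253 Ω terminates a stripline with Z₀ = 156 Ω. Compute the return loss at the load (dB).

RL ≈ 3.05 dB

Γ = (-48 − j253)/(264 − j253), |Γ| = 0.704
RL = −20·log₁₀|Γ| = −20·log₁₀(0.704)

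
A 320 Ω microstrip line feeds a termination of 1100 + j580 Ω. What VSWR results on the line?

VSWR ≈ 4.46

Γ = (Z_L − Z_0)/(Z_L + Z_0) = (780 + j580)/(1420 + j580)
|Γ| = 972/1530 = 0.634
VSWR = (1 + |Γ|)/(1 − |Γ|) = 1.63/0.366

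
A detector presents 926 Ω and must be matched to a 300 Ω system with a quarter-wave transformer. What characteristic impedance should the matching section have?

Z_qwt ≈ 527 Ω

Z_qwt = √(Z_0·R_L) = √(300 × 926) = √277800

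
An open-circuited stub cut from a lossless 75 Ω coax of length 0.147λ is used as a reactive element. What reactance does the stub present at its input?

X_in ≈ -56.7 Ω (capacitive)

βl = 2π × 0.147 = 52.9°
tan(βl) = 1.32
For an open-circuited stub, Z_in = −jZ_0·cot(βl) = −jZ_0/tan(βl)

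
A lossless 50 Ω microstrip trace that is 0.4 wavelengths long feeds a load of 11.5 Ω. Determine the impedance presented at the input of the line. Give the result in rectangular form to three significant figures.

βl = 2π × 0.4 = 144°
tan(βl) = tan(144°) = -0.727
Z_in = Z_0·(Z_L + jZ_0·tanβl)/(Z_0 + jZ_L·tanβl)
     = 50·(11.5 − j36.3)/(50 − j8.36)

Z_in ≈ 17.1 − j33.5 Ω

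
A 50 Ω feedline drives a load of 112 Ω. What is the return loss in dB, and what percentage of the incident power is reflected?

RL ≈ 8.34 dB; 14.6% of incident power reflected

Γ = (112 − 50)/(112 + 50) = 0.383
RL = −20·log₁₀(0.383) = 8.34 dB
P_refl/P_inc = |Γ|² = 0.146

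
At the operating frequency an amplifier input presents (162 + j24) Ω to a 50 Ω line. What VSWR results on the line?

VSWR ≈ 3.32

Γ = (Z_L − Z_0)/(Z_L + Z_0) = (112 + j24)/(212 + j24)
|Γ| = 115/213 = 0.537
VSWR = (1 + |Γ|)/(1 − |Γ|) = 1.54/0.463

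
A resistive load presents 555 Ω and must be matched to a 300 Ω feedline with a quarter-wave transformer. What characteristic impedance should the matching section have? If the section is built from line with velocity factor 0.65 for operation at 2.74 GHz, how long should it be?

Z_qwt ≈ 408 Ω; length ≈ 1.78 cm

Z_qwt = √(Z_0·R_L) = √(300 × 555) = √166500
λ = 0.65·c/f = 0.0712 m, so l = λ/4 = 0.0178 m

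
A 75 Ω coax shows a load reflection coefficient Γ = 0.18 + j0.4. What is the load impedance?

Z_L ≈ 72.8 + j72.1 Ω

Z_L = Z_0·(1 + Γ)/(1 − Γ) = 75·(1.18 + j0.4)/(0.82 − j0.4)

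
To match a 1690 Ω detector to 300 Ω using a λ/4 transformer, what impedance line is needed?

Z_qwt ≈ 712 Ω

Z_qwt = √(Z_0·R_L) = √(300 × 1690) = √507000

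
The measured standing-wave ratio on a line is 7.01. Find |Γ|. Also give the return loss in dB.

|Γ| ≈ 0.75; return loss ≈ 2.5 dB

|Γ| = (S − 1)/(S + 1) = (7.01 − 1)/(7.01 + 1) = 6.01/8.01
RL = −20·log₁₀|Γ| = −20·log₁₀(0.75)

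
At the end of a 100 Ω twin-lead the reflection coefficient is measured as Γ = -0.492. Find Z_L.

Z_L = Z_0·(1 + Γ)/(1 − Γ) = 100·(0.508)/(1.49)

Z_L ≈ 34 Ω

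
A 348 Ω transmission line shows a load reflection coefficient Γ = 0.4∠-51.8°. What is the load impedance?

Z_L ≈ 439 − j329 Ω

Z_L = Z_0·(1 + Γ)/(1 − Γ) = 348·(1.25 − j0.314)/(0.753 + j0.314)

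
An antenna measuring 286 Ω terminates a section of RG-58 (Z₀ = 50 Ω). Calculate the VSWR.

VSWR ≈ 5.72

Γ = (286 − 50)/(286 + 50) = 0.702
VSWR = (1 + 0.702)/(1 − 0.702)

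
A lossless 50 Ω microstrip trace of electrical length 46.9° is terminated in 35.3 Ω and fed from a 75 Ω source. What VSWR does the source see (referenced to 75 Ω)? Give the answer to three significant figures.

VSWR ≈ 1.69

tan(βl) = 1.07
Z_in = Z_0·(Z_L + jZ_0·tanβl)/(Z_0 + jZ_L·tanβl) = 48.2 + j17.1 Ω
Γ_s = (Z_in − Z_s)/(Z_in + Z_s) = (-26.8 + j17.1)/(123 + j17.1), |Γ_s| = 0.256
VSWR = (1 + |Γ_s|)/(1 − |Γ_s|)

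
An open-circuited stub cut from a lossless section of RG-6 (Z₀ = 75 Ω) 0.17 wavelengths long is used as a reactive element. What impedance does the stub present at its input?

Z_in ≈ −j41.2 Ω

βl = 2π × 0.17 = 61.2°
tan(βl) = 1.82
For an open-circuited stub, Z_in = −jZ_0·cot(βl) = −jZ_0/tan(βl)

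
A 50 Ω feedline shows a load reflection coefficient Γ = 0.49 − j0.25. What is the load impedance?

Z_L ≈ 108 − j77.5 Ω

Z_L = Z_0·(1 + Γ)/(1 − Γ) = 50·(1.49 − j0.25)/(0.51 + j0.25)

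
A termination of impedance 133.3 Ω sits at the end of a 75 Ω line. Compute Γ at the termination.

Γ = 0.28

Γ = (Z_L − Z_0)/(Z_L + Z_0) = (133.3 − 75)/(133.3 + 75) = 58.3/208.3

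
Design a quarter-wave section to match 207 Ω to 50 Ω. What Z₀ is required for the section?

Z_qwt = √(Z_0·R_L) = √(50 × 207) = √10350

Z_qwt ≈ 102 Ω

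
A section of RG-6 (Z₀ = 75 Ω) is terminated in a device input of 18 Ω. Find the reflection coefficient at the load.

Γ = (Z_L − Z_0)/(Z_L + Z_0) = (18 − 75)/(18 + 75) = -57/93

Γ = -0.613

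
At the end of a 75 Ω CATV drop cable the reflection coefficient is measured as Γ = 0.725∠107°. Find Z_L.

Z_L = Z_0·(1 + Γ)/(1 − Γ) = 75·(0.788 + j0.693)/(1.21 − j0.693)

Z_L ≈ 18.2 + j53.3 Ω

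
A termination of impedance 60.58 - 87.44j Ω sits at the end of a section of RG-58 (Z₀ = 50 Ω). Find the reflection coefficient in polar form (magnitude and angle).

Γ = (Z_L − Z_0)/(Z_L + Z_0) = (10.58 − j87.44)/(110.6 − j87.44)
|Γ| = 88.1/141 = 0.625

Γ ≈ 0.625 ∠ -44.8°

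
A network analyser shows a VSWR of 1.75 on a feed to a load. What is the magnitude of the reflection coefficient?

|Γ| ≈ 0.273

|Γ| = (S − 1)/(S + 1) = (1.75 − 1)/(1.75 + 1) = 0.75/2.75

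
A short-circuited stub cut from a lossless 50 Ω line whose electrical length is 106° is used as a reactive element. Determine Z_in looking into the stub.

tan(βl) = -3.49
For a short-circuited stub, Z_in = jZ_0·tan(βl)

Z_in ≈ −j174 Ω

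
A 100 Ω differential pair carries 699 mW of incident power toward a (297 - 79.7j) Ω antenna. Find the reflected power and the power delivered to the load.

P_reflected ≈ 193 mW; P_delivered ≈ 506 mW

|Γ| = |(197 − j79.7)/(397 − j79.7)| = 0.525
|Γ|² = 0.275
P_refl = |Γ|²·P_inc = 193 mW, P_del = (1 − |Γ|²)·P_inc = 506 mW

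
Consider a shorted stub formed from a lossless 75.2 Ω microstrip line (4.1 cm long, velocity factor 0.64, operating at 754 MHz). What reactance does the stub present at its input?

X_in ≈ 120 Ω (inductive)

λ = v/f = 0.64·c / 754 MHz = 0.255 m
βl = 2π·l/λ = 2π × 0.161 = 58°
tan(βl) = 1.6
For a shorted stub, Z_in = jZ_0·tan(βl)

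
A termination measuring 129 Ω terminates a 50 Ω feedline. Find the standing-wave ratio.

VSWR ≈ 2.58

For a purely resistive load, VSWR = R_L/Z_0 or Z_0/R_L (whichever > 1) = 129/50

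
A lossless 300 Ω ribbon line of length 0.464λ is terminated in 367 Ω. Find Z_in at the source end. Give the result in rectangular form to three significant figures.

Z_in ≈ 358 + j31.8 Ω

βl = 2π × 0.464 = 167°
tan(βl) = tan(167°) = -0.23
Z_in = Z_0·(Z_L + jZ_0·tanβl)/(Z_0 + jZ_L·tanβl)
     = 300·(367 − j69)/(300 − j84.5)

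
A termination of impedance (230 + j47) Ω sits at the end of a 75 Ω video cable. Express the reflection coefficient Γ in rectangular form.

Γ = (Z_L − Z_0)/(Z_L + Z_0) = (155 + j47)/(305 + j47)

Γ ≈ 0.52 + j0.074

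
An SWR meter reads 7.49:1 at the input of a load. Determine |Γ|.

|Γ| ≈ 0.764

|Γ| = (S − 1)/(S + 1) = (7.49 − 1)/(7.49 + 1) = 6.49/8.49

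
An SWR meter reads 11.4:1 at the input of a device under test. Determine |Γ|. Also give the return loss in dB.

|Γ| = (S − 1)/(S + 1) = (11.4 − 1)/(11.4 + 1) = 10.4/12.4
RL = −20·log₁₀|Γ| = −20·log₁₀(0.839)

|Γ| ≈ 0.839; return loss ≈ 1.53 dB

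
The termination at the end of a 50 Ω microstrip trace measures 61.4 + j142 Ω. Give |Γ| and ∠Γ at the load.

Γ = (Z_L − Z_0)/(Z_L + Z_0) = (11.4 + j142)/(111.4 + j142)
|Γ| = 142/180 = 0.789

Γ ≈ 0.789 ∠ 33.5°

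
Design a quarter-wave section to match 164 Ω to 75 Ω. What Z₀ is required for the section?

Z_qwt ≈ 111 Ω

Z_qwt = √(Z_0·R_L) = √(75 × 164) = √12300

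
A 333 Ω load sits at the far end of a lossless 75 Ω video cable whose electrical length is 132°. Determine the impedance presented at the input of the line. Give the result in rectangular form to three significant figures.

Z_in ≈ 29.4 + j61.6 Ω

tan(βl) = tan(132°) = -1.11
Z_in = Z_0·(Z_L + jZ_0·tanβl)/(Z_0 + jZ_L·tanβl)
     = 75·(333 − j83.3)/(75 − j370)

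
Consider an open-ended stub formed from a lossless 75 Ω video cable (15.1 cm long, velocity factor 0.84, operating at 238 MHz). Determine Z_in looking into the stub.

λ = v/f = 0.84·c / 238 MHz = 1.06 m
βl = 2π·l/λ = 2π × 0.143 = 51.3°
tan(βl) = 1.25
For an open-ended stub, Z_in = −jZ_0·cot(βl) = −jZ_0/tan(βl)

Z_in ≈ −j60 Ω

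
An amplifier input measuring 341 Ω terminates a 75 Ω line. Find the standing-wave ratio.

VSWR ≈ 4.55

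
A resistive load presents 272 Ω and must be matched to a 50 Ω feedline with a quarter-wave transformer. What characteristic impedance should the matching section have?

Z_qwt = √(Z_0·R_L) = √(50 × 272) = √13600

Z_qwt ≈ 117 Ω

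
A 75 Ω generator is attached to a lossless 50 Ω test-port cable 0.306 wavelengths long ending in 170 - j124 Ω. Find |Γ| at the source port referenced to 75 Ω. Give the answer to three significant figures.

|Γ| ≈ 0.75

βl = 2π × 0.306 = 110°
tan(βl) = -2.72
Z_in = Z_0·(Z_L + jZ_0·tanβl)/(Z_0 + jZ_L·tanβl) = 12 + j25.8 Ω
Γ_s = (Z_in − Z_s)/(Z_in + Z_s) = (-63 + j25.8)/(87 + j25.8), |Γ_s| = 0.75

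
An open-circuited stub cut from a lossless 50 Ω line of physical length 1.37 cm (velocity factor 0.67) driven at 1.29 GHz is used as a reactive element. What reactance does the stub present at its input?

X_in ≈ -81.1 Ω (capacitive)

λ = v/f = 0.67·c / 1.29 GHz = 0.156 m
βl = 2π·l/λ = 2π × 0.0879 = 31.7°
tan(βl) = 0.616
For an open-circuited stub, Z_in = −jZ_0·cot(βl) = −jZ_0/tan(βl)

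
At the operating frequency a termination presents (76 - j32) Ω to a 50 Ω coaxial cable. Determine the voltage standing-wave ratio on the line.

VSWR ≈ 1.93

Γ = (Z_L − Z_0)/(Z_L + Z_0) = (26 − j32)/(126 − j32)
|Γ| = 41.2/130 = 0.317
VSWR = (1 + |Γ|)/(1 − |Γ|) = 1.32/0.683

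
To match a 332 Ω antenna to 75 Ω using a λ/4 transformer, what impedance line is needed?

Z_qwt = √(Z_0·R_L) = √(75 × 332) = √24900

Z_qwt ≈ 158 Ω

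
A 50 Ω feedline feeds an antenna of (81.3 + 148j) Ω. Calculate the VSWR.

VSWR ≈ 7.5

Γ = (Z_L − Z_0)/(Z_L + Z_0) = (31.3 + j148)/(131.3 + j148)
|Γ| = 151/198 = 0.765
VSWR = (1 + |Γ|)/(1 − |Γ|) = 1.76/0.235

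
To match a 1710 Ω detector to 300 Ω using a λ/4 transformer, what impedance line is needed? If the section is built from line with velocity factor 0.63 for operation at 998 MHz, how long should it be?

Z_qwt ≈ 716 Ω; length ≈ 4.73 cm

Z_qwt = √(Z_0·R_L) = √(300 × 1710) = √513000
λ = 0.63·c/f = 0.189 m, so l = λ/4 = 0.0473 m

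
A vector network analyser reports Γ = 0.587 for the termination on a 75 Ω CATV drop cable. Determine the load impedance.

Z_L ≈ 288 Ω

Z_L = Z_0·(1 + Γ)/(1 − Γ) = 75·(1.59)/(0.413)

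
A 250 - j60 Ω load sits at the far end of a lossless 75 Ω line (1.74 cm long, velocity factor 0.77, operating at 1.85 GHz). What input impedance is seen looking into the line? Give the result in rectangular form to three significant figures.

λ = v/f = 0.77·c / 1.85 GHz = 0.125 m
βl = 2π·l/λ = 2π × 0.139 = 50.2°
tan(βl) = tan(50.2°) = 1.2
Z_in = Z_0·(Z_L + jZ_0·tanβl)/(Z_0 + jZ_L·tanβl)
     = 75·(250 + j29.9)/(147 + j300)

Z_in ≈ 30.8 − j47.5 Ω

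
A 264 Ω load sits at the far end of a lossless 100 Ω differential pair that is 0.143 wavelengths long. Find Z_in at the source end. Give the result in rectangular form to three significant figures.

βl = 2π × 0.143 = 51.5°
tan(βl) = tan(51.5°) = 1.26
Z_in = Z_0·(Z_L + jZ_0·tanβl)/(Z_0 + jZ_L·tanβl)
     = 100·(264 + j126)/(100 + j332)

Z_in ≈ 56.7 − j62.5 Ω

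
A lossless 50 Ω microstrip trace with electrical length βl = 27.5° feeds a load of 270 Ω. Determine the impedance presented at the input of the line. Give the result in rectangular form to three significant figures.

Z_in ≈ 38.5 − j82.3 Ω

tan(βl) = tan(27.5°) = 0.521
Z_in = Z_0·(Z_L + jZ_0·tanβl)/(Z_0 + jZ_L·tanβl)
     = 50·(270 + j26)/(50 + j141)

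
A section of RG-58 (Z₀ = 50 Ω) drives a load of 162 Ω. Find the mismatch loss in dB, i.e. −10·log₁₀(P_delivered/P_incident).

Γ = (162 − 50)/(162 + 50) = 0.528
|Γ|² = 0.279, so P_del/P_inc = 1 − |Γ|² = 0.721
ML = −10·log₁₀(1 − |Γ|²)

mismatch loss ≈ 1.42 dB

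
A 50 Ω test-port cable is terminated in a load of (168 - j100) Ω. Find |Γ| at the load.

Γ = (Z_L − Z_0)/(Z_L + Z_0) = (118 − j100)/(218 − j100)
|Γ| = 155/240

|Γ| ≈ 0.645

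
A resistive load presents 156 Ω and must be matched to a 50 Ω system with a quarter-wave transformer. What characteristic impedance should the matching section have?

Z_qwt ≈ 88.3 Ω

Z_qwt = √(Z_0·R_L) = √(50 × 156) = √7800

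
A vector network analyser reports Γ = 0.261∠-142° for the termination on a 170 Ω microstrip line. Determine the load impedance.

Z_L ≈ 107 − j36.9 Ω

Z_L = Z_0·(1 + Γ)/(1 − Γ) = 170·(0.794 − j0.161)/(1.21 + j0.161)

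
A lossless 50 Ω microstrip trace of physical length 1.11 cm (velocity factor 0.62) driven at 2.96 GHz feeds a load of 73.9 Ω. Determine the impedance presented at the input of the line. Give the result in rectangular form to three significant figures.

Z_in ≈ 37.9 − j12.1 Ω

λ = v/f = 0.62·c / 2.96 GHz = 0.0628 m
βl = 2π·l/λ = 2π × 0.177 = 63.6°
tan(βl) = tan(63.6°) = 2.01
Z_in = Z_0·(Z_L + jZ_0·tanβl)/(Z_0 + jZ_L·tanβl)
     = 50·(73.9 + j101)/(50 + j149)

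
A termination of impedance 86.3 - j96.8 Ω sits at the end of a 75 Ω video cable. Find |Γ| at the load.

Γ = (Z_L − Z_0)/(Z_L + Z_0) = (11.3 − j96.8)/(161.3 − j96.8)
|Γ| = 97.5/188

|Γ| ≈ 0.518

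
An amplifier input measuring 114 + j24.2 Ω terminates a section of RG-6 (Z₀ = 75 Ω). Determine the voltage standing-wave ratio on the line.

VSWR ≈ 1.63

Γ = (Z_L − Z_0)/(Z_L + Z_0) = (39 + j24.2)/(189 + j24.2)
|Γ| = 45.9/191 = 0.241
VSWR = (1 + |Γ|)/(1 − |Γ|) = 1.24/0.759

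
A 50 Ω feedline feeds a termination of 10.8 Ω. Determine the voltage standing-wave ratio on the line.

VSWR ≈ 4.63

For a purely resistive load, VSWR = R_L/Z_0 or Z_0/R_L (whichever > 1) = 50/10.8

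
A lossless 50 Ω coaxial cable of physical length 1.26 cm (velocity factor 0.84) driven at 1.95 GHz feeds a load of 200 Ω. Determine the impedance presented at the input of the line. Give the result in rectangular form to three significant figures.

Z_in ≈ 33.6 − j59.2 Ω

λ = v/f = 0.84·c / 1.95 GHz = 0.129 m
βl = 2π·l/λ = 2π × 0.0975 = 35.1°
tan(βl) = tan(35.1°) = 0.703
Z_in = Z_0·(Z_L + jZ_0·tanβl)/(Z_0 + jZ_L·tanβl)
     = 50·(200 + j35.1)/(50 + j141)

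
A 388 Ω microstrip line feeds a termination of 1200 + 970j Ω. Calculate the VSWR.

VSWR ≈ 5.25

Γ = (Z_L − Z_0)/(Z_L + Z_0) = (812 + j970)/(1588 + j970)
|Γ| = 1270/1860 = 0.68
VSWR = (1 + |Γ|)/(1 − |Γ|) = 1.68/0.32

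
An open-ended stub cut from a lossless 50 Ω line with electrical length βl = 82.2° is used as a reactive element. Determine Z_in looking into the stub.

Z_in ≈ −j6.85 Ω

tan(βl) = 7.3
For an open-ended stub, Z_in = −jZ_0·cot(βl) = −jZ_0/tan(βl)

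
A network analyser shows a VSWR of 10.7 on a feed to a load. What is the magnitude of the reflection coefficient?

|Γ| = (S − 1)/(S + 1) = (10.7 − 1)/(10.7 + 1) = 9.7/11.7

|Γ| ≈ 0.829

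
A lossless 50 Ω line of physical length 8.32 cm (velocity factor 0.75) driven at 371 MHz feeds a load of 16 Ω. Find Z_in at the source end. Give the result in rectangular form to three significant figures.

Z_in ≈ 33.1 + j45.9 Ω

λ = v/f = 0.75·c / 371 MHz = 0.606 m
βl = 2π·l/λ = 2π × 0.137 = 49.4°
tan(βl) = tan(49.4°) = 1.17
Z_in = Z_0·(Z_L + jZ_0·tanβl)/(Z_0 + jZ_L·tanβl)
     = 50·(16 + j58.3)/(50 + j18.7)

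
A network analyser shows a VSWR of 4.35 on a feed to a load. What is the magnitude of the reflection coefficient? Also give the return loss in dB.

|Γ| ≈ 0.626; return loss ≈ 4.07 dB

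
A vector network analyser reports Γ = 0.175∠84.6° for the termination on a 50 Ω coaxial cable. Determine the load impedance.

Z_L = Z_0·(1 + Γ)/(1 − Γ) = 50·(1.02 + j0.174)/(0.984 − j0.174)

Z_L ≈ 48.6 + j17.5 Ω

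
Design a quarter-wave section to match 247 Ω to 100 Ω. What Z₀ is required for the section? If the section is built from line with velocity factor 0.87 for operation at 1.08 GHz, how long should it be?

Z_qwt = √(Z_0·R_L) = √(100 × 247) = √24700
λ = 0.87·c/f = 0.242 m, so l = λ/4 = 0.0604 m

Z_qwt ≈ 157 Ω; length ≈ 6.04 cm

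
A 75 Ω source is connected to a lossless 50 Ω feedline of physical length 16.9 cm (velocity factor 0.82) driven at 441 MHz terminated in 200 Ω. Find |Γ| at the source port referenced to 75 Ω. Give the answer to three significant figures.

λ = v/f = 0.82·c / 441 MHz = 0.558 m
βl = 2π·l/λ = 2π × 0.303 = 109°
tan(βl) = -2.89
Z_in = Z_0·(Z_L + jZ_0·tanβl)/(Z_0 + jZ_L·tanβl) = 13.9 + j16.1 Ω
Γ_s = (Z_in − Z_s)/(Z_in + Z_s) = (-61.1 + j16.1)/(88.9 + j16.1), |Γ_s| = 0.7

|Γ| ≈ 0.7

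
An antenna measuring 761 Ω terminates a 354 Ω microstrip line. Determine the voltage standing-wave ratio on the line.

VSWR ≈ 2.15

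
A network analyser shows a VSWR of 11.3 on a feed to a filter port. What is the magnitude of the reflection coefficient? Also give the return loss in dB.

|Γ| ≈ 0.837; return loss ≈ 1.54 dB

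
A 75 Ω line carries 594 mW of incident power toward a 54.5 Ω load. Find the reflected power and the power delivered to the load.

Γ = (54.5 − 75)/(54.5 + 75) = -0.158
|Γ|² = 0.0251
P_refl = |Γ|²·P_inc = 14.9 mW, P_del = (1 − |Γ|²)·P_inc = 579 mW

P_reflected ≈ 14.9 mW; P_delivered ≈ 579 mW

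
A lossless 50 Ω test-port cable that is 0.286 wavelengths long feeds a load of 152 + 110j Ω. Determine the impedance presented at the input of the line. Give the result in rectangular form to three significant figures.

Z_in ≈ 10.6 + j3.06 Ω

βl = 2π × 0.286 = 103°
tan(βl) = tan(103°) = -4.35
Z_in = Z_0·(Z_L + jZ_0·tanβl)/(Z_0 + jZ_L·tanβl)
     = 50·(152 − j107)/(528 − j660)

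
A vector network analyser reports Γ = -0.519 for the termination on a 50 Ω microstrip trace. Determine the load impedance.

Z_L ≈ 15.8 Ω

Z_L = Z_0·(1 + Γ)/(1 − Γ) = 50·(0.481)/(1.52)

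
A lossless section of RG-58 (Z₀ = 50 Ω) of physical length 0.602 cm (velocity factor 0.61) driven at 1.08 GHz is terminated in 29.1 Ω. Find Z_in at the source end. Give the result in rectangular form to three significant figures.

Z_in ≈ 30.1 + j7.38 Ω

λ = v/f = 0.61·c / 1.08 GHz = 0.169 m
βl = 2π·l/λ = 2π × 0.0355 = 12.8°
tan(βl) = tan(12.8°) = 0.227
Z_in = Z_0·(Z_L + jZ_0·tanβl)/(Z_0 + jZ_L·tanβl)
     = 50·(29.1 + j11.4)/(50 + j6.61)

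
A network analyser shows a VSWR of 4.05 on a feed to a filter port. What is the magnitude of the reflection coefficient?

|Γ| ≈ 0.604

|Γ| = (S − 1)/(S + 1) = (4.05 − 1)/(4.05 + 1) = 3.05/5.05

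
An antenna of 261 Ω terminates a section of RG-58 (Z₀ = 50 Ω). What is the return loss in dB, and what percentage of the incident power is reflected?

Γ = (261 − 50)/(261 + 50) = 0.678
RL = −20·log₁₀(0.678) = 3.37 dB
P_refl/P_inc = |Γ|² = 0.46

RL ≈ 3.37 dB; 46% of incident power reflected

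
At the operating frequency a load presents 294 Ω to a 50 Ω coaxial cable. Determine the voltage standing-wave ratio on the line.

VSWR ≈ 5.88

Γ = (294 − 50)/(294 + 50) = 0.709
VSWR = (1 + 0.709)/(1 − 0.709)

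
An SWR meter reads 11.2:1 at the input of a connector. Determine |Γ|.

|Γ| ≈ 0.836

|Γ| = (S − 1)/(S + 1) = (11.2 − 1)/(11.2 + 1) = 10.2/12.2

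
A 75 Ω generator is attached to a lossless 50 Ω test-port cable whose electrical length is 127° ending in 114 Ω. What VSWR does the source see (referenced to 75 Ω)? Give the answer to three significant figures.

VSWR ≈ 2.8

tan(βl) = -1.33
Z_in = Z_0·(Z_L + jZ_0·tanβl)/(Z_0 + jZ_L·tanβl) = 31 + j27.4 Ω
Γ_s = (Z_in − Z_s)/(Z_in + Z_s) = (-44 + j27.4)/(106 + j27.4), |Γ_s| = 0.474
VSWR = (1 + |Γ_s|)/(1 − |Γ_s|)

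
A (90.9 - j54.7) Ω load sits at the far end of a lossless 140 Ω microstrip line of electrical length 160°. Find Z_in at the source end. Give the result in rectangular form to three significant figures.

tan(βl) = tan(160°) = -0.364
Z_in = Z_0·(Z_L + jZ_0·tanβl)/(Z_0 + jZ_L·tanβl)
     = 140·(90.9 − j106)/(120 − j33.1)

Z_in ≈ 130 − j87.3 Ω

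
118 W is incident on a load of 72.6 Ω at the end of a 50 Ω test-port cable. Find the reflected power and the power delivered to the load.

P_reflected ≈ 4.01 W; P_delivered ≈ 114 W

Γ = (72.6 − 50)/(72.6 + 50) = 0.184
|Γ|² = 0.034
P_refl = |Γ|²·P_inc = 4.01 W, P_del = (1 − |Γ|²)·P_inc = 114 W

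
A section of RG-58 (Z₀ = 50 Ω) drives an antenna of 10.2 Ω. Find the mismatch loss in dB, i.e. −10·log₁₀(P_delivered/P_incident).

Γ = (10.2 − 50)/(10.2 + 50) = -0.661
|Γ|² = 0.437, so P_del/P_inc = 1 − |Γ|² = 0.563
ML = −10·log₁₀(1 − |Γ|²)

mismatch loss ≈ 2.5 dB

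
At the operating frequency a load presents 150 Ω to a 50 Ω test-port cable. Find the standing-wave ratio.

VSWR ≈ 3

Γ = (150 − 50)/(150 + 50) = 0.5
VSWR = (1 + 0.5)/(1 − 0.5)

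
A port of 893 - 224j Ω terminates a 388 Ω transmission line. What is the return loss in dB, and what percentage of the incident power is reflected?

RL ≈ 7.44 dB; 18% of incident power reflected

Γ = (505 − j224)/(1281 − j224), |Γ| = 0.425
RL = −20·log₁₀(0.425) = 7.44 dB
P_refl/P_inc = |Γ|² = 0.18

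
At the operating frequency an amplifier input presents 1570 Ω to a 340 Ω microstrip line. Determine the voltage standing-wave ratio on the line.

Γ = (1570 − 340)/(1570 + 340) = 0.644
VSWR = (1 + 0.644)/(1 − 0.644)

VSWR ≈ 4.62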